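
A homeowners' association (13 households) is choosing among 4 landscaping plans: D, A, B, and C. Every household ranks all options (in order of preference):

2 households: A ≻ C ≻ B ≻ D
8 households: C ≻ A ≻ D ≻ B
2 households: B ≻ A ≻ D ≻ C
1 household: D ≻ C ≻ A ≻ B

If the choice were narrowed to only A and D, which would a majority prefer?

Voters preferring A to D: 12; preferring D to A: 1.
A wins the head-to-head.

A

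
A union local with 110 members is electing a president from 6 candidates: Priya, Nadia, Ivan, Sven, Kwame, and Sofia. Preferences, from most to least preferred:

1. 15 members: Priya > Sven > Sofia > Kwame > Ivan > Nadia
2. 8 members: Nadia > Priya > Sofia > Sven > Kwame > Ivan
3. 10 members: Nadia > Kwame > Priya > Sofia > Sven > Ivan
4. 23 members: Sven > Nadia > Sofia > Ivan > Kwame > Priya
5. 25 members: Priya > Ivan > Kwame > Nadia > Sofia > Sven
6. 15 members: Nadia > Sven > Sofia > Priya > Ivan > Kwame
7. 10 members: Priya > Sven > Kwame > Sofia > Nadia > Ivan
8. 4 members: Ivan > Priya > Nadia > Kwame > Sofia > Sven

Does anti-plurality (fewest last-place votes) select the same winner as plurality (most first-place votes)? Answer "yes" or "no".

no

Anti-plurality — last-place votes: Priya 23, Nadia 15, Ivan 28, Sven 29, Kwame 15, Sofia 0. Winner: Sofia.
Plurality — first-place votes: Priya 50, Nadia 33, Ivan 4, Sven 23, Kwame 0, Sofia 0. Winner: Priya.
The two methods disagree.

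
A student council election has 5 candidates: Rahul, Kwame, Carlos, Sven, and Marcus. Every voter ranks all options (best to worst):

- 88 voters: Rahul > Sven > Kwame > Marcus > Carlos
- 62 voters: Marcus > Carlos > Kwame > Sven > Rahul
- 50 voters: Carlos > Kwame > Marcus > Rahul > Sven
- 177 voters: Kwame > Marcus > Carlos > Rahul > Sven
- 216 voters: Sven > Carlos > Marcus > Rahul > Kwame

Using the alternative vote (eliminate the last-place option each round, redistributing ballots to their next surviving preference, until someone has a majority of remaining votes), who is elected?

Round 1: Rahul 88, Kwame 177, Carlos 50, Sven 216, Marcus 62. Eliminate Carlos.
Round 2: Rahul 88, Kwame 227, Sven 216, Marcus 62. Eliminate Marcus.
Round 3: Rahul 88, Kwame 289, Sven 216. Eliminate Rahul.
Round 4: Kwame 289, Sven 304. Sven has a majority.

Sven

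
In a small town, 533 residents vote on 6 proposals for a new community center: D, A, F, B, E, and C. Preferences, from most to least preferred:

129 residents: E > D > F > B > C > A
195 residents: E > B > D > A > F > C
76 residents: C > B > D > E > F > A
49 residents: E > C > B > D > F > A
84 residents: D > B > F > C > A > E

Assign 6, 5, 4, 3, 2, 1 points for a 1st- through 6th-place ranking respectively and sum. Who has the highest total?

D: 129·5 + 195·4 + 76·4 + 49·3 + 84·6 = 2380
A: 129·1 + 195·3 + 76·1 + 49·1 + 84·2 = 1007
F: 129·4 + 195·2 + 76·2 + 49·2 + 84·4 = 1492
B: 129·3 + 195·5 + 76·5 + 49·4 + 84·5 = 2358
E: 129·6 + 195·6 + 76·3 + 49·6 + 84·1 = 2550
C: 129·2 + 195·1 + 76·6 + 49·5 + 84·3 = 1406
E has the highest Borda score (2550).

E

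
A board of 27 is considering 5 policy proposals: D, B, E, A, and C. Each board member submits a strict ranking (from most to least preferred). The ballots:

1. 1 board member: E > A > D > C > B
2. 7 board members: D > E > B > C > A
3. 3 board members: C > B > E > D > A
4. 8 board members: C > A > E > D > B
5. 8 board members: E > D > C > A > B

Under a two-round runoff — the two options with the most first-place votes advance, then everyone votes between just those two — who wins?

E

Round 1 first-place votes: D 7, B 0, E 9, A 0, C 11.
C and E advance.
Runoff: C is preferred to E by 11 voters; E by 16.
E wins the runoff.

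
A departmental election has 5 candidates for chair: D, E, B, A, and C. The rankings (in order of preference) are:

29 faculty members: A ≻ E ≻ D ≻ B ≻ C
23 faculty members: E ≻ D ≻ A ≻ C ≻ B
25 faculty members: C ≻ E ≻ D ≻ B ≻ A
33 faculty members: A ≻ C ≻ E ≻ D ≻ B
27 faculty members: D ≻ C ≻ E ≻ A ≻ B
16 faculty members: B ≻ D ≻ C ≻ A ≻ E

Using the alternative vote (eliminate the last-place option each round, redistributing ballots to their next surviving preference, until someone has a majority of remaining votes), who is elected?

Round 1: D 27, E 23, B 16, A 62, C 25. Eliminate B.
Round 2: D 43, E 23, A 62, C 25. Eliminate E.
Round 3: D 66, A 62, C 25. Eliminate C.
Round 4: D 91, A 62. D has a majority.

D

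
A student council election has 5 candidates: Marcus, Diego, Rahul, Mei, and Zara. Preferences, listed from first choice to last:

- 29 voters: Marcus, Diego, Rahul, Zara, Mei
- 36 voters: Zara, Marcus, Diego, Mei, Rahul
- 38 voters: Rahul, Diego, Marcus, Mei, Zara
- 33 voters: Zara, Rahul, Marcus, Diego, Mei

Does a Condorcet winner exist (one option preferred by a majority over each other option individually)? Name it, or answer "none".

Zara vs Marcus: 69–67 for Zara.
Zara vs Diego: 69–67 for Zara.
Zara vs Rahul: 69–67 for Zara.
Zara vs Mei: 98–38 for Zara.
Zara beats every other option head-to-head.

Zara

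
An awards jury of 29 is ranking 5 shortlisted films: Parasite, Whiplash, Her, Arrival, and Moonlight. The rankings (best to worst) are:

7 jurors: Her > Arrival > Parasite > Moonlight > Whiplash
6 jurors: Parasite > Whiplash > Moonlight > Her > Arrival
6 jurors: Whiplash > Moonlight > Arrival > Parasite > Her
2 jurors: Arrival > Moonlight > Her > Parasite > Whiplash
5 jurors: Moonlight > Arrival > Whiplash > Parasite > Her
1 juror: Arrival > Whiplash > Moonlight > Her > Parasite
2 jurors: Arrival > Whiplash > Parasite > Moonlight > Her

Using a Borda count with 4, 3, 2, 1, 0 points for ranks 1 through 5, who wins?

Arrival

Parasite: 7·2 + 6·4 + 6·1 + 2·1 + 5·1 + 1·0 + 2·2 = 55
Whiplash: 7·0 + 6·3 + 6·4 + 2·0 + 5·2 + 1·3 + 2·3 = 61
Her: 7·4 + 6·1 + 6·0 + 2·2 + 5·0 + 1·1 + 2·0 = 39
Arrival: 7·3 + 6·0 + 6·2 + 2·4 + 5·3 + 1·4 + 2·4 = 68
Moonlight: 7·1 + 6·2 + 6·3 + 2·3 + 5·4 + 1·2 + 2·1 = 67
Arrival has the highest Borda score (68).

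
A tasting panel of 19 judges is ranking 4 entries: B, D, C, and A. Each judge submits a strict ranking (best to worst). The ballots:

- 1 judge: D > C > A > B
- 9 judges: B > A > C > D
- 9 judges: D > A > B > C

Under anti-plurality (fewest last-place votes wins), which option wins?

Last-place votes: B 1, D 9, C 9, A 0.
A is ranked last by the fewest voters, so A wins.

A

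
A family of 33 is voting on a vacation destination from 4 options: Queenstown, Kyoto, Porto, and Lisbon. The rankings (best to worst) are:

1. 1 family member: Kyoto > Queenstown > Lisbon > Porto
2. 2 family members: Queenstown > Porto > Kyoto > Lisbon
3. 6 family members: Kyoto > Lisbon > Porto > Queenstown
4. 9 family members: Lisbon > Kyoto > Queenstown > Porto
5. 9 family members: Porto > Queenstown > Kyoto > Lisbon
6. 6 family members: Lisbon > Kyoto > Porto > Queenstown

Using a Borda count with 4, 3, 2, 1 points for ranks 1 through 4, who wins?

Queenstown: 1·3 + 2·4 + 6·1 + 9·2 + 9·3 + 6·1 = 68
Kyoto: 1·4 + 2·2 + 6·4 + 9·3 + 9·2 + 6·3 = 95
Porto: 1·1 + 2·3 + 6·2 + 9·1 + 9·4 + 6·2 = 76
Lisbon: 1·2 + 2·1 + 6·3 + 9·4 + 9·1 + 6·4 = 91
Kyoto has the highest Borda score (95).

Kyoto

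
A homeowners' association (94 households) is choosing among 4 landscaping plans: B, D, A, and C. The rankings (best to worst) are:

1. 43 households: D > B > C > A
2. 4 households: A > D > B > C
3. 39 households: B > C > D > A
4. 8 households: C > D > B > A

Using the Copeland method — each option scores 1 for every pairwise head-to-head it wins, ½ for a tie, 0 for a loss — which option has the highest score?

D

B: beats A and C; loses to D → score 2.
D: beats B and A; ties C → score 2.5.
A: loses to B, D, and C → score 0.
C: beats A; ties D; loses to B → score 1.5.
D has the best pairwise record.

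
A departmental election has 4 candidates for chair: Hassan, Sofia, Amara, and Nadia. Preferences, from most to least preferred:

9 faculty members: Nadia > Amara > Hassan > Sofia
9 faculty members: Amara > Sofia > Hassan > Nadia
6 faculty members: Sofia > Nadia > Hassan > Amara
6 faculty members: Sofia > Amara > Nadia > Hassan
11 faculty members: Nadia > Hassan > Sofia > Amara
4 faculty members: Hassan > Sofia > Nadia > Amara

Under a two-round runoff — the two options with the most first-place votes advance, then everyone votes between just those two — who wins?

Sofia

Round 1 first-place votes: Hassan 4, Sofia 12, Amara 9, Nadia 20.
Nadia and Sofia advance.
Runoff: Nadia is preferred to Sofia by 20 voters; Sofia by 25.
Sofia wins the runoff.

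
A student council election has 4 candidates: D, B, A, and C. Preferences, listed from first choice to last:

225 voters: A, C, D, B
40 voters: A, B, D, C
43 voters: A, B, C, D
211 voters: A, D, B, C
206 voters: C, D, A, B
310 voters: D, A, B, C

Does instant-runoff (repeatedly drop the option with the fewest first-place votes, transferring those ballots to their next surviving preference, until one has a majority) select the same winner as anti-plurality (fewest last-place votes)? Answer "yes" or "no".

Instant-runoff — R1 D 310, B 0, A 519, C 206 (A winner). Winner: A.
Anti-plurality — last-place votes: D 43, B 431, A 0, C 561. Winner: A.
The two methods agree.

yes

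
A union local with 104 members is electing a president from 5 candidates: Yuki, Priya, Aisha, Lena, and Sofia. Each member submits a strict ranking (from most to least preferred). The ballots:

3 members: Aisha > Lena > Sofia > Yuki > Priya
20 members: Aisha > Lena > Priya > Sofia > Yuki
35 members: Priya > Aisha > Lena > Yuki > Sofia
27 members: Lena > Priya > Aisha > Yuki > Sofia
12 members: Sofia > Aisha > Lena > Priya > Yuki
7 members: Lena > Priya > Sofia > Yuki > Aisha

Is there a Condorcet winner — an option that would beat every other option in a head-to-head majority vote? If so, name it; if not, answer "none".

Checking pairwise contests:
Priya beats Yuki 101–3.
Lena beats Priya 69–35.
Priya beats Aisha 69–35.
Aisha beats Lena 70–34.
Yuki beats Sofia 62–42.
Every option loses at least one head-to-head, so there is no Condorcet winner.

none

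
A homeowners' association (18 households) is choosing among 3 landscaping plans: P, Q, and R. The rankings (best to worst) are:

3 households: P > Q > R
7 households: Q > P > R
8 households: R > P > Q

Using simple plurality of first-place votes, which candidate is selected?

R

First-place votes: P 3, Q 7, R 8.
R has the most first-place votes.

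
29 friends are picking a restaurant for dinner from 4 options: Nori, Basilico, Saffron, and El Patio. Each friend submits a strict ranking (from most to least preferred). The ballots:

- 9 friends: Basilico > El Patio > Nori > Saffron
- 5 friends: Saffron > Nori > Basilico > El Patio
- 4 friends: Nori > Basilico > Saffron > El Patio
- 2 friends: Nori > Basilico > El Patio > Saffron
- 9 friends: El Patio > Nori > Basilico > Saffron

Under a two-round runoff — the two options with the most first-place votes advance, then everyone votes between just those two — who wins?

Round 1 first-place votes: Nori 6, Basilico 9, Saffron 5, El Patio 9.
Basilico and El Patio advance.
Runoff: Basilico is preferred to El Patio by 20 voters; El Patio by 9.
Basilico wins the runoff.

Basilico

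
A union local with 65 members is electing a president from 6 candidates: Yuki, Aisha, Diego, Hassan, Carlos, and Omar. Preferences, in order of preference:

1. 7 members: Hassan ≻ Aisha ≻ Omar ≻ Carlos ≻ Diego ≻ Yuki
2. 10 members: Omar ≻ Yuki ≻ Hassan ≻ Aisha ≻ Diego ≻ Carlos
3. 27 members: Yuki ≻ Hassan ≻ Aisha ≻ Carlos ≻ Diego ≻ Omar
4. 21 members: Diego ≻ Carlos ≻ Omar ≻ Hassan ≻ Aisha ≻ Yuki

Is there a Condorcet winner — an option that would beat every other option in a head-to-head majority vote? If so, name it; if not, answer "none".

Checking pairwise contests:
Omar beats Yuki 38–27.
Yuki beats Aisha 37–28.
Yuki beats Diego 37–28.
Yuki beats Hassan 37–28.
Yuki beats Carlos 37–28.
Aisha beats Omar 34–31.
Every option loses at least one head-to-head, so there is no Condorcet winner.

none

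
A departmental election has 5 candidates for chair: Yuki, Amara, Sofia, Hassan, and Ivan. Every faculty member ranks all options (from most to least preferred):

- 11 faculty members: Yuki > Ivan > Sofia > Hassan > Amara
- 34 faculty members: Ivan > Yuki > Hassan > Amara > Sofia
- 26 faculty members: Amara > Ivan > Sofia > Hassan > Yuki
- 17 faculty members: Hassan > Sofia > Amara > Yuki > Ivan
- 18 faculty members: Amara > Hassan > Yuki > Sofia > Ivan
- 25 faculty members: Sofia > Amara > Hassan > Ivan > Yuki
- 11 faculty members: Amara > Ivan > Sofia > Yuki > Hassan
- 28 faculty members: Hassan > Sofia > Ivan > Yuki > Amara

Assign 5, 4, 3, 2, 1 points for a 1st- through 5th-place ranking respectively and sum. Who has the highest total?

Yuki: 11·5 + 34·4 + 26·1 + 17·2 + 18·3 + 25·1 + 11·2 + 28·2 = 408
Amara: 11·1 + 34·2 + 26·5 + 17·3 + 18·5 + 25·4 + 11·5 + 28·1 = 533
Sofia: 11·3 + 34·1 + 26·3 + 17·4 + 18·2 + 25·5 + 11·3 + 28·4 = 519
Hassan: 11·2 + 34·3 + 26·2 + 17·5 + 18·4 + 25·3 + 11·1 + 28·5 = 559
Ivan: 11·4 + 34·5 + 26·4 + 17·1 + 18·1 + 25·2 + 11·4 + 28·3 = 531
Hassan has the highest Borda score (559).

Hassan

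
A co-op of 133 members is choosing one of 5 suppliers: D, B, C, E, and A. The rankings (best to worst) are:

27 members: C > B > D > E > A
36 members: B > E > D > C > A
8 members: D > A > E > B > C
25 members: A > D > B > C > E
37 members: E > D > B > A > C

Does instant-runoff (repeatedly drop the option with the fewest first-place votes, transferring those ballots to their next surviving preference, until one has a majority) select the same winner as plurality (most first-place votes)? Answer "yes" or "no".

Instant-runoff — R1 D 8, B 36, C 27, E 37, A 25 (D out); R2 B 36, C 27, E 37, A 33 (C out); R3 B 63, E 37, A 33 (A out); R4 B 88, E 45 (B winner). Winner: B.
Plurality — first-place votes: D 8, B 36, C 27, E 37, A 25. Winner: E.
The two methods disagree.

no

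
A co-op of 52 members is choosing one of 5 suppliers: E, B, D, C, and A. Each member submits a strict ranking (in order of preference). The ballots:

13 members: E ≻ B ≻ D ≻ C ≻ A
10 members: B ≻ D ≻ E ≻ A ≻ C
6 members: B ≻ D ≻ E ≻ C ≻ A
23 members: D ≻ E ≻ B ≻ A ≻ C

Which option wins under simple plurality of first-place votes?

First-place votes: E 13, B 16, D 23, C 0, A 0.
D has the most first-place votes.

D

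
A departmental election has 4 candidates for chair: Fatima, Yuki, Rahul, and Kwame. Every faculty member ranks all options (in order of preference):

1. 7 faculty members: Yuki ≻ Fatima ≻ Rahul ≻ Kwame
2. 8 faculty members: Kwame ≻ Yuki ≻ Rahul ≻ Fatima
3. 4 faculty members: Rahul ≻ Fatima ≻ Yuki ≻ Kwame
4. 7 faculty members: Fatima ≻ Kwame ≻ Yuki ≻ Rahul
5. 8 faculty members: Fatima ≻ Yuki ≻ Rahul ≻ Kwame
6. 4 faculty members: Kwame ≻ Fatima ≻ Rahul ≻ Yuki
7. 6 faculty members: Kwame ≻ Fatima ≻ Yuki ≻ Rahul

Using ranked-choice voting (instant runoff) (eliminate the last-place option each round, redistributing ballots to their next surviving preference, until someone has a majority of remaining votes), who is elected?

Fatima

Round 1: Fatima 15, Yuki 7, Rahul 4, Kwame 18. Eliminate Rahul.
Round 2: Fatima 19, Yuki 7, Kwame 18. Eliminate Yuki.
Round 3: Fatima 26, Kwame 18. Fatima has a majority.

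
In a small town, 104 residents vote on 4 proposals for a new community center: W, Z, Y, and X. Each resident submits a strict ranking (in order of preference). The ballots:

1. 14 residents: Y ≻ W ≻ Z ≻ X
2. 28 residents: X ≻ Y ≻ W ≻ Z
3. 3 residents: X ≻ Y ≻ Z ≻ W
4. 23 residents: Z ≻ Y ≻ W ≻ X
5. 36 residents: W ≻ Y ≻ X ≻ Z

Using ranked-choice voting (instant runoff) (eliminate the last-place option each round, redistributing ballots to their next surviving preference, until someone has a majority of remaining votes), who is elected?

W

Round 1: W 36, Z 23, Y 14, X 31. Eliminate Y.
Round 2: W 50, Z 23, X 31. Eliminate Z.
Round 3: W 73, X 31. W has a majority.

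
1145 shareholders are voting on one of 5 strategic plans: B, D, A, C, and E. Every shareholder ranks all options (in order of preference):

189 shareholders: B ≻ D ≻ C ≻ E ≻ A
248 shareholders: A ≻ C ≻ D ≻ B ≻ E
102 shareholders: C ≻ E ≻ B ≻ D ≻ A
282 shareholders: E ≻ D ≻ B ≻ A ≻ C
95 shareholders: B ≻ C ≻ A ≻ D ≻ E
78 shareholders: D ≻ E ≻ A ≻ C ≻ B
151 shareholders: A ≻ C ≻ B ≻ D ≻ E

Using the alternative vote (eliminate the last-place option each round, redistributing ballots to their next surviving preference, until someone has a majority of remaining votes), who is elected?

E

Round 1: B 284, D 78, A 399, C 102, E 282. Eliminate D.
Round 2: B 284, A 399, C 102, E 360. Eliminate C.
Round 3: B 284, A 399, E 462. Eliminate B.
Round 4: A 494, E 651. E has a majority.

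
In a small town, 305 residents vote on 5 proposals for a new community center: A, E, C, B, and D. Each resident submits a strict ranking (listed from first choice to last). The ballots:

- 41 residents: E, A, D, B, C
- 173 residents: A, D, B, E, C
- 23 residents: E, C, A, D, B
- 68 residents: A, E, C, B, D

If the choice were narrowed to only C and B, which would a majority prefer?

Voters preferring C to B: 91; preferring B to C: 214.
B wins the head-to-head.

B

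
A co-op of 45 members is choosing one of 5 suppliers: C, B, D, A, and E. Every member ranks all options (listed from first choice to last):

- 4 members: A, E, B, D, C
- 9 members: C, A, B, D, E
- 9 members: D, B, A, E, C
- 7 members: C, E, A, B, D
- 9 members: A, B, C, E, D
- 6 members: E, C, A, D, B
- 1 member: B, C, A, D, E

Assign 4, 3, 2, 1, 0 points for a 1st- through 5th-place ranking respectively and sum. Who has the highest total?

A

C: 4·0 + 9·4 + 9·0 + 7·4 + 9·2 + 6·3 + 1·3 = 103
B: 4·2 + 9·2 + 9·3 + 7·1 + 9·3 + 6·0 + 1·4 = 91
D: 4·1 + 9·1 + 9·4 + 7·0 + 9·0 + 6·1 + 1·1 = 56
A: 4·4 + 9·3 + 9·2 + 7·2 + 9·4 + 6·2 + 1·2 = 125
E: 4·3 + 9·0 + 9·1 + 7·3 + 9·1 + 6·4 + 1·0 = 75
A has the highest Borda score (125).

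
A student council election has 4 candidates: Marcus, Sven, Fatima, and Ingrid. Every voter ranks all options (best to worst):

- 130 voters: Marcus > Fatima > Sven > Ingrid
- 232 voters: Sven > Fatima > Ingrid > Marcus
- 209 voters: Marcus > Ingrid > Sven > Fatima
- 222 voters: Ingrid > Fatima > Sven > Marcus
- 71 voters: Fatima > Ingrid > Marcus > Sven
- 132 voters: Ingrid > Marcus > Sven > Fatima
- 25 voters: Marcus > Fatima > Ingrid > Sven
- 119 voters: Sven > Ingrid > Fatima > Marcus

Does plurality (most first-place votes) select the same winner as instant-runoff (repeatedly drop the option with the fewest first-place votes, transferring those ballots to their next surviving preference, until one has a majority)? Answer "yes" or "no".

Plurality — first-place votes: Marcus 364, Sven 351, Fatima 71, Ingrid 354. Winner: Marcus.
Instant-runoff — R1 Marcus 364, Sven 351, Fatima 71, Ingrid 354 (Fatima out); R2 Marcus 364, Sven 351, Ingrid 425 (Sven out); R3 Marcus 364, Ingrid 776 (Ingrid winner). Winner: Ingrid.
The two methods disagree.

no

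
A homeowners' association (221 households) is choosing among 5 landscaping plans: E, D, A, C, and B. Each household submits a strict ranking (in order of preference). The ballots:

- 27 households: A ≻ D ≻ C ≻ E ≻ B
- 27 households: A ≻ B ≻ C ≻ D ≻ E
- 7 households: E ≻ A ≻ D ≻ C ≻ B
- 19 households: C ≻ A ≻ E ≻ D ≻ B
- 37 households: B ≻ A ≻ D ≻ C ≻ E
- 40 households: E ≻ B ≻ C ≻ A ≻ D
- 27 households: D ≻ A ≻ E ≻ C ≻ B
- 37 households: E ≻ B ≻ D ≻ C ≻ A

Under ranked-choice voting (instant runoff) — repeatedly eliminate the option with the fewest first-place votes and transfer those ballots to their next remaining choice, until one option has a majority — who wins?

Round 1: E 84, D 27, A 54, C 19, B 37. Eliminate C.
Round 2: E 84, D 27, A 73, B 37. Eliminate D.
Round 3: E 84, A 100, B 37. Eliminate B.
Round 4: E 84, A 137. A has a majority.

A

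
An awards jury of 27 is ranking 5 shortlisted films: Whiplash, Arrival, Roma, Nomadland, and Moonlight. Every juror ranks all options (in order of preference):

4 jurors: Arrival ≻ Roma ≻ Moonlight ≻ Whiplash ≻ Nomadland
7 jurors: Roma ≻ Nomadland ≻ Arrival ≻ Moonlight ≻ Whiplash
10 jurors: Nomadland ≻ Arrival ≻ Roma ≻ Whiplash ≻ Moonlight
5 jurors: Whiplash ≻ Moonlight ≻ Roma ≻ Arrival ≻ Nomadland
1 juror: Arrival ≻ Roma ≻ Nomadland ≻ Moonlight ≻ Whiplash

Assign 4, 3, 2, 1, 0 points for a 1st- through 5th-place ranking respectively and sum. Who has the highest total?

Whiplash: 4·1 + 7·0 + 10·1 + 5·4 + 1·0 = 34
Arrival: 4·4 + 7·2 + 10·3 + 5·1 + 1·4 = 69
Roma: 4·3 + 7·4 + 10·2 + 5·2 + 1·3 = 73
Nomadland: 4·0 + 7·3 + 10·4 + 5·0 + 1·2 = 63
Moonlight: 4·2 + 7·1 + 10·0 + 5·3 + 1·1 = 31
Roma has the highest Borda score (73).

Roma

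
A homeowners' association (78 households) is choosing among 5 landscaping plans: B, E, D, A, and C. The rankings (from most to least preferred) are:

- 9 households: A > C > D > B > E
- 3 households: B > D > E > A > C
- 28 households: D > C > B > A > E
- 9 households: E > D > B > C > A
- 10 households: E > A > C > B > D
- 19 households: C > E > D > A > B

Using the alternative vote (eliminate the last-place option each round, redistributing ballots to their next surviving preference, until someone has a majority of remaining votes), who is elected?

Round 1: B 3, E 19, D 28, A 9, C 19. Eliminate B.
Round 2: E 19, D 31, A 9, C 19. Eliminate A.
Round 3: E 19, D 31, C 28. Eliminate E.
Round 4: D 40, C 38. D has a majority.

D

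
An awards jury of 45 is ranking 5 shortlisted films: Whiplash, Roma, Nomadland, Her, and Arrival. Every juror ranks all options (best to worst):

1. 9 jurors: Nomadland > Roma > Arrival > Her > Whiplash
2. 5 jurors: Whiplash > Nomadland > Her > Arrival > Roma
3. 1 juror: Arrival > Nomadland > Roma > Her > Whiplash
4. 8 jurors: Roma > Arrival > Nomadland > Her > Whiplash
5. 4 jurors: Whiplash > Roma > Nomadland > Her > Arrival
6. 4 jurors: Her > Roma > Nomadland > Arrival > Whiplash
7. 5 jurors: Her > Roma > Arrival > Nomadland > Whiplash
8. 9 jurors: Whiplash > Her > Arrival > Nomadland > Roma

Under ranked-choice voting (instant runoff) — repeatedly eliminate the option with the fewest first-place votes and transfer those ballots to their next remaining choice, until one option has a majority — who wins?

Nomadland

Round 1: Whiplash 18, Roma 8, Nomadland 9, Her 9, Arrival 1. Eliminate Arrival.
Round 2: Whiplash 18, Roma 8, Nomadland 10, Her 9. Eliminate Roma.
Round 3: Whiplash 18, Nomadland 18, Her 9. Eliminate Her.
Round 4: Whiplash 18, Nomadland 27. Nomadland has a majority.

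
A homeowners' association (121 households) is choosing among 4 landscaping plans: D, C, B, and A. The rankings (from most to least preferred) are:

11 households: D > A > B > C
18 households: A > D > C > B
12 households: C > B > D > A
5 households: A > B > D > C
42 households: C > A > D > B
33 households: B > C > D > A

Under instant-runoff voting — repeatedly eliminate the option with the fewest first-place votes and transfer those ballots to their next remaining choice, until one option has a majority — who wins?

Round 1: D 11, C 54, B 33, A 23. Eliminate D.
Round 2: C 54, B 33, A 34. Eliminate B.
Round 3: C 87, A 34. C has a majority.

C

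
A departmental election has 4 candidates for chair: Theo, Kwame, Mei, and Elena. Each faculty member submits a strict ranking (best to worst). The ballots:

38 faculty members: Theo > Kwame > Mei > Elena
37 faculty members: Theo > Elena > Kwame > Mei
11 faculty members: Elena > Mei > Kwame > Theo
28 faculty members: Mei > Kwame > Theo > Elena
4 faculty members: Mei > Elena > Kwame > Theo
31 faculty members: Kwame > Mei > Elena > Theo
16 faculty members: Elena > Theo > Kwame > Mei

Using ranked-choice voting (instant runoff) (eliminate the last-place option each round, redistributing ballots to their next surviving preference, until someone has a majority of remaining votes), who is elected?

Theo

Round 1: Theo 75, Kwame 31, Mei 32, Elena 27. Eliminate Elena.
Round 2: Theo 91, Kwame 31, Mei 43. Theo has a majority.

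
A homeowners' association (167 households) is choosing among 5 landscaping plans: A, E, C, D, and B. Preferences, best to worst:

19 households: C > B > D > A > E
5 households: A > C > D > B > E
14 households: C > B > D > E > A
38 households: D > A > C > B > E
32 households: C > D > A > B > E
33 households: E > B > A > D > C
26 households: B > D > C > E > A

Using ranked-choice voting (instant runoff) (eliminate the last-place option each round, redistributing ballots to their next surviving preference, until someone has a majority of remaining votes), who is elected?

Round 1: A 5, E 33, C 65, D 38, B 26. Eliminate A.
Round 2: E 33, C 70, D 38, B 26. Eliminate B.
Round 3: E 33, C 70, D 64. Eliminate E.
Round 4: C 70, D 97. D has a majority.

D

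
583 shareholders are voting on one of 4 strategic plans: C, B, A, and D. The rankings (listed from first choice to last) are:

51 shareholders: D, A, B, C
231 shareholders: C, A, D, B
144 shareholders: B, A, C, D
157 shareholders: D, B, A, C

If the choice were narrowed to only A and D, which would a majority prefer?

Voters preferring A to D: 375; preferring D to A: 208.
A wins the head-to-head.

A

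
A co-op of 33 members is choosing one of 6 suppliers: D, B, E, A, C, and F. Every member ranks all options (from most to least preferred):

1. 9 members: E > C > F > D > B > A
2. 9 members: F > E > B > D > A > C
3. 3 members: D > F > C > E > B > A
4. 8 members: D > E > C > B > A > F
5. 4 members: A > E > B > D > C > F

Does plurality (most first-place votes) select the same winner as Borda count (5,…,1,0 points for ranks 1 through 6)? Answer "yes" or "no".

no

Plurality — first-place votes: D 11, B 0, E 9, A 4, C 0, F 9. Winner: D.
Borda — scores: D 99, B 67, E 135, A 37, C 73, F 84. Winner: E.
The two methods disagree.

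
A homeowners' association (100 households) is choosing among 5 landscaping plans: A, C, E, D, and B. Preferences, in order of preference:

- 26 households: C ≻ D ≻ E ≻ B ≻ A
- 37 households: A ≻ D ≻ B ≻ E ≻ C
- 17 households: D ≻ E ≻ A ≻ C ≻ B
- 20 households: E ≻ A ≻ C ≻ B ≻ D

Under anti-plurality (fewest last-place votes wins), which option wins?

Last-place votes: A 26, C 37, E 0, D 20, B 17.
E is ranked last by the fewest voters, so E wins.

E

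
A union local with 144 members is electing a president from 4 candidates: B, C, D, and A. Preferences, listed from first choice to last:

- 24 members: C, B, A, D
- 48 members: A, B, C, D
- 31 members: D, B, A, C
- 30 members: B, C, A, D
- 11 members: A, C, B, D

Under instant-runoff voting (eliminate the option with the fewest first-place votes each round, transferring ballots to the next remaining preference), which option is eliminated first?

C

Round 1: B 30, C 24, D 31, A 59. Eliminate C.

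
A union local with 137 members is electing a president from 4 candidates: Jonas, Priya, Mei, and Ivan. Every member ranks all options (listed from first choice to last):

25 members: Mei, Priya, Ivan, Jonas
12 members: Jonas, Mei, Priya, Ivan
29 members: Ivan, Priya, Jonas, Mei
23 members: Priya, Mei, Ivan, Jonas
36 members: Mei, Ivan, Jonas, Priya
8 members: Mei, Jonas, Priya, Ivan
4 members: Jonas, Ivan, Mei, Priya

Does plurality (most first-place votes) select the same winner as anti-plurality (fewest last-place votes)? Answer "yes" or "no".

Plurality — first-place votes: Jonas 16, Priya 23, Mei 69, Ivan 29. Winner: Mei.
Anti-plurality — last-place votes: Jonas 48, Priya 40, Mei 29, Ivan 20. Winner: Ivan.
The two methods disagree.

no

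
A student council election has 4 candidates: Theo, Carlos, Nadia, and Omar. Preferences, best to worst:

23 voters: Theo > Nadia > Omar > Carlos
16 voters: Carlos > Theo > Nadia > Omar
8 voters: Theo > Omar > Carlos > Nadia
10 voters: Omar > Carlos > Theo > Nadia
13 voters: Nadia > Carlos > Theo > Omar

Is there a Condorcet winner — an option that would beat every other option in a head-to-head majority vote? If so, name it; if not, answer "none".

Checking pairwise contests:
Carlos beats Theo 39–31.
Nadia beats Carlos 36–34.
Theo beats Nadia 57–13.
Theo beats Omar 60–10.
Every option loses at least one head-to-head, so there is no Condorcet winner.

none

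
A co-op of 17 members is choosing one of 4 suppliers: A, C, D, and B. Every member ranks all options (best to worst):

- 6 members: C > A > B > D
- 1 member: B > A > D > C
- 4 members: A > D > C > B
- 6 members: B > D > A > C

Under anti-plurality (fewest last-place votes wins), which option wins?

A

Last-place votes: A 0, C 7, D 6, B 4.
A is ranked last by the fewest voters, so A wins.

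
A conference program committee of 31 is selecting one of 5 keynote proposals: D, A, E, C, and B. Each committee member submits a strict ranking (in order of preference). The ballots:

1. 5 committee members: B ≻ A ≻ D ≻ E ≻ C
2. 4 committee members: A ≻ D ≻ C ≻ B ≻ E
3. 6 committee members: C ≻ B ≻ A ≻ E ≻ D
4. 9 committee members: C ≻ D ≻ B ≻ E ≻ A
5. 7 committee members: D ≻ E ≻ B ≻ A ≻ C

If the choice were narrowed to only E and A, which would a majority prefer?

E

Voters preferring E to A: 16; preferring A to E: 15.
E wins the head-to-head.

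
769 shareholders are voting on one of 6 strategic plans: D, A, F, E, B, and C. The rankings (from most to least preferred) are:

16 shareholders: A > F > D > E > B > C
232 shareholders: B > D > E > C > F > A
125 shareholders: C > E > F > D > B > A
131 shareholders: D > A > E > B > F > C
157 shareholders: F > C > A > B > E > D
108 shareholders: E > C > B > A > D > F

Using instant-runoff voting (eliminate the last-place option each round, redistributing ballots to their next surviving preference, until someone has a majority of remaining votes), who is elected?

C

Round 1: D 131, A 16, F 157, E 108, B 232, C 125. Eliminate A.
Round 2: D 131, F 173, E 108, B 232, C 125. Eliminate E.
Round 3: D 131, F 173, B 232, C 233. Eliminate D.
Round 4: F 173, B 363, C 233. Eliminate F.
Round 5: B 379, C 390. C has a majority.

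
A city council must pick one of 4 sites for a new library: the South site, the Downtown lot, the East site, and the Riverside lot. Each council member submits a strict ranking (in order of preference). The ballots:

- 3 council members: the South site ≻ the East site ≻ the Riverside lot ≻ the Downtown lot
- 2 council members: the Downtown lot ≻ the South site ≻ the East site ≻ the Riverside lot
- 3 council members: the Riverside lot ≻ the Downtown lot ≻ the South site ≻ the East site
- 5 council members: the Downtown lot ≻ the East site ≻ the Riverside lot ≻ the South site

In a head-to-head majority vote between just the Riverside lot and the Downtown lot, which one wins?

Voters preferring the Riverside lot to the Downtown lot: 6; preferring the Downtown lot to the Riverside lot: 7.
the Downtown lot wins the head-to-head.

the Downtown lot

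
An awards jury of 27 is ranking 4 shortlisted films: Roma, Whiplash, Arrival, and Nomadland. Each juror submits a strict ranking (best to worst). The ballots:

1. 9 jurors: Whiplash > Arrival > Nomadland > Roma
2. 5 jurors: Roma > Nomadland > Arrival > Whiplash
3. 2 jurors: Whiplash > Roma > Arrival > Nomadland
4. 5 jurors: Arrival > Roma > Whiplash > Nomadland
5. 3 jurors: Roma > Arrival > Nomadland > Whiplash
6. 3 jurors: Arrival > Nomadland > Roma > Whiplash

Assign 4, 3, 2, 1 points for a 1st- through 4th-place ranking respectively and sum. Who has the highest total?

Roma: 9·1 + 5·4 + 2·3 + 5·3 + 3·4 + 3·2 = 68
Whiplash: 9·4 + 5·1 + 2·4 + 5·2 + 3·1 + 3·1 = 65
Arrival: 9·3 + 5·2 + 2·2 + 5·4 + 3·3 + 3·4 = 82
Nomadland: 9·2 + 5·3 + 2·1 + 5·1 + 3·2 + 3·3 = 55
Arrival has the highest Borda score (82).

Arrival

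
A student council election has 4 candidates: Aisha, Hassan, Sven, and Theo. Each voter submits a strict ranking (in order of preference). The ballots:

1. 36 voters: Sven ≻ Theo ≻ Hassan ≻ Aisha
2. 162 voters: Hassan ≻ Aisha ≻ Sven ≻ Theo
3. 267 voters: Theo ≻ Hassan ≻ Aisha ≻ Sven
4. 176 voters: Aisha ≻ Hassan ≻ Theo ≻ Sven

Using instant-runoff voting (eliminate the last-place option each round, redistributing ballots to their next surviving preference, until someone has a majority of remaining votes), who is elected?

Round 1: Aisha 176, Hassan 162, Sven 36, Theo 267. Eliminate Sven.
Round 2: Aisha 176, Hassan 162, Theo 303. Eliminate Hassan.
Round 3: Aisha 338, Theo 303. Aisha has a majority.

Aisha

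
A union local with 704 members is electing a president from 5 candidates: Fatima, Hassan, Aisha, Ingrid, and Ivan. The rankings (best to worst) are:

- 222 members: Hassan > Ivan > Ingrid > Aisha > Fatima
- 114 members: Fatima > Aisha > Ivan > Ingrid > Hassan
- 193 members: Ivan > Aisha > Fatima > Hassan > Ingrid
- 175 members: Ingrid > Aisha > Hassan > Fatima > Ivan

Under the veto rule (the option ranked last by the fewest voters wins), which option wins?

Aisha

Last-place votes: Fatima 222, Hassan 114, Aisha 0, Ingrid 193, Ivan 175.
Aisha is ranked last by the fewest voters, so Aisha wins.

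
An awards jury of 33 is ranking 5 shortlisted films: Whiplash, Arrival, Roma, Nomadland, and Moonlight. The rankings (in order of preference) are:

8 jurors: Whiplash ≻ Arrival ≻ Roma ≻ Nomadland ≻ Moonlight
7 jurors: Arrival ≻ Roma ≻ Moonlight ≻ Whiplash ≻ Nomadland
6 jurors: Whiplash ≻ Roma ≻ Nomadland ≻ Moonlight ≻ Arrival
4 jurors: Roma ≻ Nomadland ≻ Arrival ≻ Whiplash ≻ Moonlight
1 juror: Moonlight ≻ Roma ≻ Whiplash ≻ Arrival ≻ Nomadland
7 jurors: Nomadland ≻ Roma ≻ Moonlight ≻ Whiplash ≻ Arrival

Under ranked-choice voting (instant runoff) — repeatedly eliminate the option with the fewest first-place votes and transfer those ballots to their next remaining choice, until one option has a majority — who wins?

Whiplash

Round 1: Whiplash 14, Arrival 7, Roma 4, Nomadland 7, Moonlight 1. Eliminate Moonlight.
Round 2: Whiplash 14, Arrival 7, Roma 5, Nomadland 7. Eliminate Roma.
Round 3: Whiplash 15, Arrival 7, Nomadland 11. Eliminate Arrival.
Round 4: Whiplash 22, Nomadland 11. Whiplash has a majority.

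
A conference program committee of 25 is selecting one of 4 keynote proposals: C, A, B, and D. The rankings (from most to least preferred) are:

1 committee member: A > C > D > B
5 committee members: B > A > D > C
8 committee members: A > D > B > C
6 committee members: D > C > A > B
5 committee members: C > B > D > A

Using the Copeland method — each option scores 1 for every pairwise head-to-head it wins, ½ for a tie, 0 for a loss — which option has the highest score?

C: loses to A, B, and D → score 0.
A: beats C, B, and D → score 3.
B: beats C; loses to A and D → score 1.
D: beats C and B; loses to A → score 2.
A has the best pairwise record.

A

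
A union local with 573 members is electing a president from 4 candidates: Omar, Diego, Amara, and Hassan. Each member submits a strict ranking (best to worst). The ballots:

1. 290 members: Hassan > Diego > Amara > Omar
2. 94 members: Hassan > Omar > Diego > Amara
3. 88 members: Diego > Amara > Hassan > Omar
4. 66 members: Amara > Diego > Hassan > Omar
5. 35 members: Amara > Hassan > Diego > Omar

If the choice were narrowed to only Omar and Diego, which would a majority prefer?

Voters preferring Omar to Diego: 94; preferring Diego to Omar: 479.
Diego wins the head-to-head.

Diego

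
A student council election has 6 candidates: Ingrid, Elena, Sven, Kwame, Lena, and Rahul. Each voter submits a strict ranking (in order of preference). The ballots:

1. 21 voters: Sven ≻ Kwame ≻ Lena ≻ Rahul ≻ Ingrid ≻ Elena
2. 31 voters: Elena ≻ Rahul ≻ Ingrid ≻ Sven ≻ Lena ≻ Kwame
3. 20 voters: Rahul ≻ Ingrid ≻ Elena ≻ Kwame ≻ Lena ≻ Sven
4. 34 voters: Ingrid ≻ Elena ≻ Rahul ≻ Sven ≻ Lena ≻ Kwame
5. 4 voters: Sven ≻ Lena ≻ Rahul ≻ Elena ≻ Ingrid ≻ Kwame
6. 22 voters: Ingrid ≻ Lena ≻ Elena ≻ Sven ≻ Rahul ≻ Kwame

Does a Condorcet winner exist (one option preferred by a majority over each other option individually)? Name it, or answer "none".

Checking pairwise contests:
Rahul beats Ingrid 76–56.
Ingrid beats Elena 97–35.
Ingrid beats Sven 107–25.
Ingrid beats Kwame 111–21.
Ingrid beats Lena 107–25.
Elena beats Rahul 87–45.
Every option loses at least one head-to-head, so there is no Condorcet winner.

none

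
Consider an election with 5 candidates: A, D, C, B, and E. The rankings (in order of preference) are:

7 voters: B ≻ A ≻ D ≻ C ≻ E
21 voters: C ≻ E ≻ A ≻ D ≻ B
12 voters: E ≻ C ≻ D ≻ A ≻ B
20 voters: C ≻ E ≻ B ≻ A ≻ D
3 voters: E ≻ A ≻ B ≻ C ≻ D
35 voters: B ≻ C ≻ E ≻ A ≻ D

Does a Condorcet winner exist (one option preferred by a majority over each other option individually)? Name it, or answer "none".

C

C vs A: 88–10 for C.
C vs D: 91–7 for C.
C vs B: 53–45 for C.
C vs E: 83–15 for C.
C beats every other option head-to-head.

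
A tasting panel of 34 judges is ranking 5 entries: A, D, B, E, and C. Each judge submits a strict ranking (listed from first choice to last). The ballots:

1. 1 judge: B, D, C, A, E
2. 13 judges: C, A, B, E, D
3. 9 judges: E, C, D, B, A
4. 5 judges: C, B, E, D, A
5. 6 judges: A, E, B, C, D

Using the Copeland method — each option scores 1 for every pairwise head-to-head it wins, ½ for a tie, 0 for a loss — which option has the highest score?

C

A: beats D, B, and E; loses to C → score 3.
D: loses to A, B, E, and C → score 0.
B: beats D and E; loses to A and C → score 2.
E: beats D; loses to A, B, and C → score 1.
C: beats A, D, B, and E → score 4.
C has the best pairwise record.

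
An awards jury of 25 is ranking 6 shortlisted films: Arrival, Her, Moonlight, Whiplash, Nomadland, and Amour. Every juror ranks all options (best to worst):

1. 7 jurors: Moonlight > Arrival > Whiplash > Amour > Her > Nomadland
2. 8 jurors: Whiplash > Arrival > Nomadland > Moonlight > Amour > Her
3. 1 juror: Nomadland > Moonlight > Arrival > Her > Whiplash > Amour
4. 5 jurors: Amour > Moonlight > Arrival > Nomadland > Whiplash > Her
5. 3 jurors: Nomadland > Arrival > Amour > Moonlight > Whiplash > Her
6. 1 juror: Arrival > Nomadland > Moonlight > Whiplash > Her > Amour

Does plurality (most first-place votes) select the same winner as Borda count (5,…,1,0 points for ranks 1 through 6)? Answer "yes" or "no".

no

Plurality — first-place votes: Arrival 1, Her 0, Moonlight 7, Whiplash 8, Nomadland 4, Amour 5. Winner: Whiplash.
Borda — scores: Arrival 95, Her 10, Moonlight 84, Whiplash 72, Nomadland 58, Amour 56. Winner: Arrival.
The two methods disagree.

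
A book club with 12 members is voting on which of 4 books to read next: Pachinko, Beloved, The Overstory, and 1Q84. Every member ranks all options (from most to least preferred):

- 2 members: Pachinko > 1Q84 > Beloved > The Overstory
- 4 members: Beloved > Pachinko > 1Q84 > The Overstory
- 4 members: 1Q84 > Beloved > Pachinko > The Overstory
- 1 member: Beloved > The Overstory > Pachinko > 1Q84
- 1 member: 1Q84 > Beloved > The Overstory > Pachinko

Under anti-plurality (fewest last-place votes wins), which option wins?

Beloved

Last-place votes: Pachinko 1, Beloved 0, The Overstory 10, 1Q84 1.
Beloved is ranked last by the fewest voters, so Beloved wins.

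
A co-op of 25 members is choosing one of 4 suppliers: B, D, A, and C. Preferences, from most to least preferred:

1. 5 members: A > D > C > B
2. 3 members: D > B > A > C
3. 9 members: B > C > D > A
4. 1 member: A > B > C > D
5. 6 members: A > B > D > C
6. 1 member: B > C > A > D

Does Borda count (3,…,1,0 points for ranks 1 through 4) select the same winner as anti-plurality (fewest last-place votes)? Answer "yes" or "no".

Borda — scores: B 50, D 34, A 40, C 26. Winner: B.
Anti-plurality — last-place votes: B 5, D 2, A 9, C 9. Winner: D.
The two methods disagree.

no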